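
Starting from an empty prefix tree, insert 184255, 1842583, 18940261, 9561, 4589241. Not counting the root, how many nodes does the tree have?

25

Trace insertions, counting only characters that open a new branch:
  "184255" → 6 new (1, 8, 4, 2, 5, 5)
  "1842583" → prefix "18425" already present; 2 new (8, 3)
  "18940261" → prefix "18" already present; 6 new (9, 4, 0, 2, 6, 1)
  "9561" → 4 new (9, 5, 6, 1)
  "4589241" → 7 new (4, 5, 8, 9, 2, 4, 1)
Total nodes = 6 + 2 + 6 + 4 + 7 = 25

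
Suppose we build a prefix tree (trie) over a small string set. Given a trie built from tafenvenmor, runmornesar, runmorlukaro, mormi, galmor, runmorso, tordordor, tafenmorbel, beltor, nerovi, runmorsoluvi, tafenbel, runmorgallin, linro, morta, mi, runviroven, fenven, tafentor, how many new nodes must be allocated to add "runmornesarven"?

The longest prefix of "runmornesarven" already in the trie is "runmornesar" (length 11).
New nodes needed: |"runmornesarven"| − 11 = 14 − 11 = 3.

3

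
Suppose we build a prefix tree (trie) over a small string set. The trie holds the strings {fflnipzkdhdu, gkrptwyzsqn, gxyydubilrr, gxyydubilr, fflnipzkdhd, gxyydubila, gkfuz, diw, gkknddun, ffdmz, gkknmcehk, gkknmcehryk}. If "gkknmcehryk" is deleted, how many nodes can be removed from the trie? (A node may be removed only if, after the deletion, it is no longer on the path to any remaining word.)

After clearing the end-marker at "gkknmcehryk", prune upward until reaching a node still needed by another word.
The suffix "ryk" (3 nodes) is used only by "gkknmcehryk"; the node for "gkknmceh" still has the child "k", so pruning stops there.
Nodes removed: 3

3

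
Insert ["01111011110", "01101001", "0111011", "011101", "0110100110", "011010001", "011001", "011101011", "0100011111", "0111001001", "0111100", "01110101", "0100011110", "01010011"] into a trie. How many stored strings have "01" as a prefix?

14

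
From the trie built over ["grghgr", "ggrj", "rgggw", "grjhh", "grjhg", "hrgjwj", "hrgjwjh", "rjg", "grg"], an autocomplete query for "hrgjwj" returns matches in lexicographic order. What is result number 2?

hrgjwjh

Words with prefix "hrgjwj", in lexicographic order: "hrgjwj", "hrgjwjh"
The 2nd is hrgjwjh.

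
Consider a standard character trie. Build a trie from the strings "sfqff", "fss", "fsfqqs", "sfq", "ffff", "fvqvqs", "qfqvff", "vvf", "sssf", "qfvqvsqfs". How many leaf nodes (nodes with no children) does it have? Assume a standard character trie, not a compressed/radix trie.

Leaves are exactly the stored words that no other stored word extends.
Those words: "ffff", "fsfqqs", "fss", "fvqvqs", "qfqvff", "qfvqvsqfs", "sfqff", "sssf", "vvf"
Leaf count: 9

9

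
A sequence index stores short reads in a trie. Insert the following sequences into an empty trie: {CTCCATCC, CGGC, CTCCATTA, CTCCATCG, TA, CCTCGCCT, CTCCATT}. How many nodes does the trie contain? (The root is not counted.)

23

For each word, the new-node count is its length minus the longest prefix already in the trie:
  "CTCCATCC" → 8 new (C, T, C, C, A, T, C, C)
  "CGGC" → prefix "C" already present; 3 new (G, G, C)
  "CTCCATTA" → prefix "CTCCAT" already present; 2 new (T, A)
  "CTCCATCG" → prefix "CTCCATC" already present; 1 new (G)
  "TA" → 2 new (T, A)
  "CCTCGCCT" → prefix "C" already present; 7 new (C, T, C, G, C, C, T)
  "CTCCATT" → prefix "CTCCATT" already present; 0 new (none)
Total nodes = 8 + 3 + 2 + 1 + 2 + 7 + 0 = 23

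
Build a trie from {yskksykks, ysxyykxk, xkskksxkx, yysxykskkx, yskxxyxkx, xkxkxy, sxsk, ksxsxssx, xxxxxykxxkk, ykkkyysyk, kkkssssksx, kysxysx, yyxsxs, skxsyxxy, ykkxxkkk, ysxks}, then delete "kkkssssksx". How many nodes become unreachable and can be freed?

9

A node on "kkkssssksx"'s path can go only if nothing else ends at it or branches off below it.
The suffix "kkssssksx" (9 nodes) is used only by "kkkssssksx"; the node for "k" still has the child "s", so pruning stops there.
Nodes removed: 9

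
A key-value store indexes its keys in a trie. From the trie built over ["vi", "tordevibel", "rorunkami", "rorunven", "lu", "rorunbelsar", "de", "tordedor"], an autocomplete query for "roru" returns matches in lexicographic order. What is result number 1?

Words with prefix "roru", in lexicographic order: "rorunbelsar", "rorunkami", "rorunven"
The 1st is rorunbelsar.

rorunbelsar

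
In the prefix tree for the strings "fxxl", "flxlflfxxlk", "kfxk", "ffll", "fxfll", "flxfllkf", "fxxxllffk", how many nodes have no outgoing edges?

Leaves are exactly the stored words that no other stored word extends.
Those words: "ffll", "flxfllkf", "flxlflfxxlk", "fxfll", "fxxl", "fxxxllffk", "kfxk"
Leaf count: 7

7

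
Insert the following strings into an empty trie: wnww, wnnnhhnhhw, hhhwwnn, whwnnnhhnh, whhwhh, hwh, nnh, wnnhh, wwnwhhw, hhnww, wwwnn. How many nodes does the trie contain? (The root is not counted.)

For each word, the new-node count is its length minus the longest prefix already in the trie:
  "wnww" → 4 new (w, n, w, w)
  "wnnnhhnhhw" → prefix "wn" already present; 8 new (n, n, h, h, n, h, h, w)
  "hhhwwnn" → 7 new (h, h, h, w, w, n, n)
  "whwnnnhhnh" → prefix "w" already present; 9 new (h, w, n, n, n, h, h, n, h)
  "whhwhh" → prefix "wh" already present; 4 new (h, w, h, h)
  "hwh" → prefix "h" already present; 2 new (w, h)
  "nnh" → 3 new (n, n, h)
  "wnnhh" → prefix "wnn" already present; 2 new (h, h)
  "wwnwhhw" → prefix "w" already present; 6 new (w, n, w, h, h, w)
  "hhnww" → prefix "hh" already present; 3 new (n, w, w)
  "wwwnn" → prefix "ww" already present; 3 new (w, n, n)
Total nodes = 4 + 8 + 7 + 9 + 4 + 2 + 3 + 2 + 6 + 3 + 3 = 51

51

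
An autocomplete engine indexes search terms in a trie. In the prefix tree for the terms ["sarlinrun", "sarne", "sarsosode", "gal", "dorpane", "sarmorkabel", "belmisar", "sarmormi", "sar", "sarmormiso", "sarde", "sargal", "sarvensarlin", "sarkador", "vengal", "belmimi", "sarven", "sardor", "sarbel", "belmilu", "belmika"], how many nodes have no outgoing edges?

18

Leaves are exactly the stored words that no other stored word extends.
Those words: "belmika", "belmilu", "belmimi", "belmisar", "dorpane", "gal", "sarbel", "sarde", "sardor", "sargal", "sarkador", "sarlinrun", "sarmorkabel", "sarmormiso", "sarne", "sarsosode", "sarvensarlin", "vengal"
Leaf count: 18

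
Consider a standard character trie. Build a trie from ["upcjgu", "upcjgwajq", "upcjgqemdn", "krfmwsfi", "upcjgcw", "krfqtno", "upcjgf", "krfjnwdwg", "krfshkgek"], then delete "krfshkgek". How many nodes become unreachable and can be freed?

After clearing the end-marker at "krfshkgek", prune upward until reaching a node still needed by another word.
The suffix "shkgek" (6 nodes) is used only by "krfshkgek"; the node for "krf" still has the child "m", so pruning stops there.
Nodes removed: 6

6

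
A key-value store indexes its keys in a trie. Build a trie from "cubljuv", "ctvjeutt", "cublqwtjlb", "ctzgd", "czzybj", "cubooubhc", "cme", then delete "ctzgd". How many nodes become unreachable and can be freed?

After clearing the end-marker at "ctzgd", prune upward until reaching a node still needed by another word.
The suffix "zgd" (3 nodes) is used only by "ctzgd"; the node for "ct" still has the child "v", so pruning stops there.
Nodes removed: 3

3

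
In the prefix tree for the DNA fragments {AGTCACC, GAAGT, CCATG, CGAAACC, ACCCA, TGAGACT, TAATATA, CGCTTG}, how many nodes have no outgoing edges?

Leaves are exactly the stored words that no other stored word extends.
Those words: "ACCCA", "AGTCACC", "CCATG", "CGAAACC", "CGCTTG", "GAAGT", "TAATATA", "TGAGACT"
Leaf count: 8

8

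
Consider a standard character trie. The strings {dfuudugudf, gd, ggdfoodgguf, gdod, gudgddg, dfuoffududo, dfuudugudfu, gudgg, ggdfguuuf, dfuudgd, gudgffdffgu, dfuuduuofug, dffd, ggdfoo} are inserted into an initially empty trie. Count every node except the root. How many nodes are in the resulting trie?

For each word, the new-node count is its length minus the longest prefix already in the trie:
  "dfuudugudf" → 10 new (d, f, u, u, d, u, g, u, d, f)
  "gd" → 2 new (g, d)
  "ggdfoodgguf" → prefix "g" already present; 10 new (g, d, f, o, o, d, g, g, u, f)
  "gdod" → prefix "gd" already present; 2 new (o, d)
  "gudgddg" → prefix "g" already present; 6 new (u, d, g, d, d, g)
  "dfuoffududo" → prefix "dfu" already present; 8 new (o, f, f, u, d, u, d, o)
  "dfuudugudfu" → prefix "dfuudugudf" already present; 1 new (u)
  "gudgg" → prefix "gudg" already present; 1 new (g)
  "ggdfguuuf" → prefix "ggdf" already present; 5 new (g, u, u, u, f)
  "dfuudgd" → prefix "dfuud" already present; 2 new (g, d)
  "gudgffdffgu" → prefix "gudg" already present; 7 new (f, f, d, f, f, g, u)
  "dfuuduuofug" → prefix "dfuudu" already present; 5 new (u, o, f, u, g)
  "dffd" → prefix "df" already present; 2 new (f, d)
  "ggdfoo" → prefix "ggdfoo" already present; 0 new (none)
Total nodes = 10 + 2 + 10 + 2 + 6 + 8 + 1 + 1 + 5 + 2 + 7 + 5 + 2 + 0 = 61

61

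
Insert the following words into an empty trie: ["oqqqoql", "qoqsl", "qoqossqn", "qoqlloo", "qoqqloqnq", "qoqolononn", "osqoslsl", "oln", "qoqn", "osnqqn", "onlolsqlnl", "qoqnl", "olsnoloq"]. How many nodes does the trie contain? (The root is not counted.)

63

Insert word by word; a character creates a node only if that edge doesn't already exist:
  "oqqqoql" → 7 new (o, q, q, q, o, q, l)
  "qoqsl" → 5 new (q, o, q, s, l)
  "qoqossqn" → prefix "qoq" already present; 5 new (o, s, s, q, n)
  "qoqlloo" → prefix "qoq" already present; 4 new (l, l, o, o)
  "qoqqloqnq" → prefix "qoq" already present; 6 new (q, l, o, q, n, q)
  "qoqolononn" → prefix "qoqo" already present; 6 new (l, o, n, o, n, n)
  "osqoslsl" → prefix "o" already present; 7 new (s, q, o, s, l, s, l)
  "oln" → prefix "o" already present; 2 new (l, n)
  "qoqn" → prefix "qoq" already present; 1 new (n)
  "osnqqn" → prefix "os" already present; 4 new (n, q, q, n)
  "onlolsqlnl" → prefix "o" already present; 9 new (n, l, o, l, s, q, l, n, l)
  "qoqnl" → prefix "qoqn" already present; 1 new (l)
  "olsnoloq" → prefix "ol" already present; 6 new (s, n, o, l, o, q)
Total nodes = 7 + 5 + 5 + 4 + 6 + 6 + 7 + 2 + 1 + 4 + 9 + 1 + 6 = 63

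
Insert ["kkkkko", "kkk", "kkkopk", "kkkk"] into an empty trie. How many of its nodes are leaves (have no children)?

A leaf is a node with no children — equivalently, the end of a word that is not a proper prefix of any other stored word.
Those words: "kkkkko", "kkkopk"
Leaf count: 2

2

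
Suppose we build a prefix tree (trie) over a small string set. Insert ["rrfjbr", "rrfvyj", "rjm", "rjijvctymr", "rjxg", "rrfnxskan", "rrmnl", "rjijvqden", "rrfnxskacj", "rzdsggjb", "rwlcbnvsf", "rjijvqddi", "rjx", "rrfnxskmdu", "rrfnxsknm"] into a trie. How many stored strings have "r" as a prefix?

15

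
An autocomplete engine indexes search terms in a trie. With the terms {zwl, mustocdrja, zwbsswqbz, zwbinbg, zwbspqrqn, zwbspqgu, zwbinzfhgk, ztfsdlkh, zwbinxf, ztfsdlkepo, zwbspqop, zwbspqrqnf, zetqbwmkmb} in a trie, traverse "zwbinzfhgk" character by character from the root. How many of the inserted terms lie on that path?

1

Walk "zwbinzfhgk" from the root; an end-of-word marker is hit whenever a stored word is a prefix of "zwbinzfhgk".
Prefixes of the query that are stored words: "zwbinzfhgk"
Count: 1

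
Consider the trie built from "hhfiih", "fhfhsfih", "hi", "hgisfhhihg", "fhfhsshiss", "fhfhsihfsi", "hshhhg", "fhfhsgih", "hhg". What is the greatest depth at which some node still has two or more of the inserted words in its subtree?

Equivalently: take the maximum, over all pairs, of their longest common prefix length.
e.g. "fhfhsfih" and "fhfhsgih" share the prefix "fhfhs" of length 5; no pair shares a longer one.
Longest shared-prefix length: 5

5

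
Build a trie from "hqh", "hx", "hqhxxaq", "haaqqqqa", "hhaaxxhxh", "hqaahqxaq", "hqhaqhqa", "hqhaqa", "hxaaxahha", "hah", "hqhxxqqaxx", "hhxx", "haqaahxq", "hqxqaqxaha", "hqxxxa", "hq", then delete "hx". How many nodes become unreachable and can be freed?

0

A node on "hx"'s path can go only if nothing else ends at it or branches off below it.
Every node on "hx" is still needed (e.g. by "hxaaxahha"), so nothing is freed.
Nodes removed: 0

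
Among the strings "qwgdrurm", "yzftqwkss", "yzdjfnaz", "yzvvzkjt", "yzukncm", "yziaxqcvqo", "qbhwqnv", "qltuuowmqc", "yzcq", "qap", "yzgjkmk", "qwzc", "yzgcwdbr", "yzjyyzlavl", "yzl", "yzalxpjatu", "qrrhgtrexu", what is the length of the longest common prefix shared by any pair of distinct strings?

3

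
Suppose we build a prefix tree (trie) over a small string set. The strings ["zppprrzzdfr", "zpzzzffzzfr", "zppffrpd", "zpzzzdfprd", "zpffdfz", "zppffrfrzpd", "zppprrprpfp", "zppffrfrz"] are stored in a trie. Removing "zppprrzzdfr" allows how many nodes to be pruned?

5

A node on "zppprrzzdfr"'s path can go only if nothing else ends at it or branches off below it.
The suffix "zzdfr" (5 nodes) is used only by "zppprrzzdfr"; the node for "zppprr" still has the child "p", so pruning stops there.
Nodes removed: 5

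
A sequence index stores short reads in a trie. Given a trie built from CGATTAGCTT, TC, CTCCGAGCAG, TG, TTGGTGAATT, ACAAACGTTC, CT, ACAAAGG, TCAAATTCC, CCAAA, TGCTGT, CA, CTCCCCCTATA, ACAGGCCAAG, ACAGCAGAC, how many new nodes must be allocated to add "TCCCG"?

The longest prefix of "TCCCG" already in the trie is "TC" (length 2).
New nodes needed: |"TCCCG"| − 2 = 5 − 2 = 3.

3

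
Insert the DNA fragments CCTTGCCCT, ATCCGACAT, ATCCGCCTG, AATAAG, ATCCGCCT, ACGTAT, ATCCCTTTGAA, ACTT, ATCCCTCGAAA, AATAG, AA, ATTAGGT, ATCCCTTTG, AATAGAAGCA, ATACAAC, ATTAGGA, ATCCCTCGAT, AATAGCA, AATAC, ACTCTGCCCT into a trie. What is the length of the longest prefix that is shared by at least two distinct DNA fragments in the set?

The deepest shared node is where two words last agree before diverging.
e.g. "ATCCCTCGAAA" and "ATCCCTCGAT" share the prefix "ATCCCTCGA" of length 9; no pair shares a longer one.
Longest shared-prefix length: 9

9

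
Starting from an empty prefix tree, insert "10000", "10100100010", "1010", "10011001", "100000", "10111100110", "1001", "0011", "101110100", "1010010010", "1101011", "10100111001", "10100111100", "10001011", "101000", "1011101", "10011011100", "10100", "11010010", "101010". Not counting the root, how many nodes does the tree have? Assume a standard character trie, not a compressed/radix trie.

67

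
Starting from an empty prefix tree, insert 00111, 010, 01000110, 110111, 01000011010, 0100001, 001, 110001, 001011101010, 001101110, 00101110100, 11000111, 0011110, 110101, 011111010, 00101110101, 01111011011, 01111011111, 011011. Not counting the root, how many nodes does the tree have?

For each word, the new-node count is its length minus the longest prefix already in the trie:
  "00111" → 5 new (0, 0, 1, 1, 1)
  "010" → prefix "0" already present; 2 new (1, 0)
  "01000110" → prefix "010" already present; 5 new (0, 0, 1, 1, 0)
  "110111" → 6 new (1, 1, 0, 1, 1, 1)
  "01000011010" → prefix "01000" already present; 6 new (0, 1, 1, 0, 1, 0)
  "0100001" → prefix "0100001" already present; 0 new (none)
  "001" → prefix "001" already present; 0 new (none)
  "110001" → prefix "110" already present; 3 new (0, 0, 1)
  "001011101010" → prefix "001" already present; 9 new (0, 1, 1, 1, 0, 1, 0, 1, 0)
  "001101110" → prefix "0011" already present; 5 new (0, 1, 1, 1, 0)
  "00101110100" → prefix "0010111010" already present; 1 new (0)
  "11000111" → prefix "110001" already present; 2 new (1, 1)
  "0011110" → prefix "00111" already present; 2 new (1, 0)
  "110101" → prefix "1101" already present; 2 new (0, 1)
  "011111010" → prefix "01" already present; 7 new (1, 1, 1, 1, 0, 1, 0)
  "00101110101" → prefix "00101110101" already present; 0 new (none)
  "01111011011" → prefix "01111" already present; 6 new (0, 1, 1, 0, 1, 1)
  "01111011111" → prefix "01111011" already present; 3 new (1, 1, 1)
  "011011" → prefix "011" already present; 3 new (0, 1, 1)
Total nodes = 5 + 2 + 5 + 6 + 6 + 0 + 0 + 3 + 9 + 5 + 1 + 2 + 2 + 2 + 7 + 0 + 6 + 3 + 3 = 67

67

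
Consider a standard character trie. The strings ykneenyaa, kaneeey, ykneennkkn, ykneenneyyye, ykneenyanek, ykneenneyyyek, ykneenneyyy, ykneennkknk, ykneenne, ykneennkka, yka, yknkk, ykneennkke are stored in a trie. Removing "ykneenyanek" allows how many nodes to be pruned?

A node on "ykneenyanek"'s path can go only if nothing else ends at it or branches off below it.
The suffix "nek" (3 nodes) is used only by "ykneenyanek"; the node for "ykneenya" still has the child "a", so pruning stops there.
Nodes removed: 3

3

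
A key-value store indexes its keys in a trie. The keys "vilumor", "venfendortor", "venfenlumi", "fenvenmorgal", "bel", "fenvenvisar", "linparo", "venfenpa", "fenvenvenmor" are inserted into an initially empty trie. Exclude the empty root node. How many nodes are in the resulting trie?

Trace insertions, counting only characters that open a new branch:
  "vilumor" → 7 new (v, i, l, u, m, o, r)
  "venfendortor" → prefix "v" already present; 11 new (e, n, f, e, n, d, o, r, t, o, r)
  "venfenlumi" → prefix "venfen" already present; 4 new (l, u, m, i)
  "fenvenmorgal" → 12 new (f, e, n, v, e, n, m, o, r, g, a, l)
  "bel" → 3 new (b, e, l)
  "fenvenvisar" → prefix "fenven" already present; 5 new (v, i, s, a, r)
  "linparo" → 7 new (l, i, n, p, a, r, o)
  "venfenpa" → prefix "venfen" already present; 2 new (p, a)
  "fenvenvenmor" → prefix "fenvenv" already present; 5 new (e, n, m, o, r)
Total nodes = 7 + 11 + 4 + 12 + 3 + 5 + 7 + 2 + 5 = 56

56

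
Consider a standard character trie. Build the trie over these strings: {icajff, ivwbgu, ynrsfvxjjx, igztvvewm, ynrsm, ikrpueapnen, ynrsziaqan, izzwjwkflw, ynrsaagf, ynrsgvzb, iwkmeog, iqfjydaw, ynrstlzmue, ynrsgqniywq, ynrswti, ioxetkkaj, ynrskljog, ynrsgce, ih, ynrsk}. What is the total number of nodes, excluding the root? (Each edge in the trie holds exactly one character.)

For each word, the new-node count is its length minus the longest prefix already in the trie:
  "icajff" → 6 new (i, c, a, j, f, f)
  "ivwbgu" → prefix "i" already present; 5 new (v, w, b, g, u)
  "ynrsfvxjjx" → 10 new (y, n, r, s, f, v, x, j, j, x)
  "igztvvewm" → prefix "i" already present; 8 new (g, z, t, v, v, e, w, m)
  "ynrsm" → prefix "ynrs" already present; 1 new (m)
  "ikrpueapnen" → prefix "i" already present; 10 new (k, r, p, u, e, a, p, n, e, n)
  "ynrsziaqan" → prefix "ynrs" already present; 6 new (z, i, a, q, a, n)
  "izzwjwkflw" → prefix "i" already present; 9 new (z, z, w, j, w, k, f, l, w)
  "ynrsaagf" → prefix "ynrs" already present; 4 new (a, a, g, f)
  "ynrsgvzb" → prefix "ynrs" already present; 4 new (g, v, z, b)
  "iwkmeog" → prefix "i" already present; 6 new (w, k, m, e, o, g)
  "iqfjydaw" → prefix "i" already present; 7 new (q, f, j, y, d, a, w)
  "ynrstlzmue" → prefix "ynrs" already present; 6 new (t, l, z, m, u, e)
  "ynrsgqniywq" → prefix "ynrsg" already present; 6 new (q, n, i, y, w, q)
  "ynrswti" → prefix "ynrs" already present; 3 new (w, t, i)
  "ioxetkkaj" → prefix "i" already present; 8 new (o, x, e, t, k, k, a, j)
  "ynrskljog" → prefix "ynrs" already present; 5 new (k, l, j, o, g)
  "ynrsgce" → prefix "ynrsg" already present; 2 new (c, e)
  "ih" → prefix "i" already present; 1 new (h)
  "ynrsk" → prefix "ynrsk" already present; 0 new (none)
Total nodes = 6 + 5 + 10 + 8 + 1 + 10 + 6 + 9 + 4 + 4 + 6 + 7 + 6 + 6 + 3 + 8 + 5 + 2 + 1 + 0 = 107

107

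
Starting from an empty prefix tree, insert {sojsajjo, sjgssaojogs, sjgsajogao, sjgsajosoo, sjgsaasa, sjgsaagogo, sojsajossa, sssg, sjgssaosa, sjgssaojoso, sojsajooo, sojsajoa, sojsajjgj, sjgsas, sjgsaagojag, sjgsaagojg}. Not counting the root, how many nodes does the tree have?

Insert word by word; a character creates a node only if that edge doesn't already exist:
  "sojsajjo" → 8 new (s, o, j, s, a, j, j, o)
  "sjgssaojogs" → prefix "s" already present; 10 new (j, g, s, s, a, o, j, o, g, s)
  "sjgsajogao" → prefix "sjgs" already present; 6 new (a, j, o, g, a, o)
  "sjgsajosoo" → prefix "sjgsajo" already present; 3 new (s, o, o)
  "sjgsaasa" → prefix "sjgsa" already present; 3 new (a, s, a)
  "sjgsaagogo" → prefix "sjgsaa" already present; 4 new (g, o, g, o)
  "sojsajossa" → prefix "sojsaj" already present; 4 new (o, s, s, a)
  "sssg" → prefix "s" already present; 3 new (s, s, g)
  "sjgssaosa" → prefix "sjgssao" already present; 2 new (s, a)
  "sjgssaojoso" → prefix "sjgssaojo" already present; 2 new (s, o)
  "sojsajooo" → prefix "sojsajo" already present; 2 new (o, o)
  "sojsajoa" → prefix "sojsajo" already present; 1 new (a)
  "sojsajjgj" → prefix "sojsajj" already present; 2 new (g, j)
  "sjgsas" → prefix "sjgsa" already present; 1 new (s)
  "sjgsaagojag" → prefix "sjgsaago" already present; 3 new (j, a, g)
  "sjgsaagojg" → prefix "sjgsaagoj" already present; 1 new (g)
Total nodes = 8 + 10 + 6 + 3 + 3 + 4 + 4 + 3 + 2 + 2 + 2 + 1 + 2 + 1 + 3 + 1 = 55

55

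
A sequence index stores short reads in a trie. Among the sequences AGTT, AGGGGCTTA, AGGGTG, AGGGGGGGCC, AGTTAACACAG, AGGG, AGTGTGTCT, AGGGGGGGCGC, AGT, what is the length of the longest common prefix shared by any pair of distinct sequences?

Look for the deepest trie node that still has at least two words in its subtree.
e.g. "AGGGGGGGCC" and "AGGGGGGGCGC" share the prefix "AGGGGGGGC" of length 9; no pair shares a longer one.
Longest shared-prefix length: 9

9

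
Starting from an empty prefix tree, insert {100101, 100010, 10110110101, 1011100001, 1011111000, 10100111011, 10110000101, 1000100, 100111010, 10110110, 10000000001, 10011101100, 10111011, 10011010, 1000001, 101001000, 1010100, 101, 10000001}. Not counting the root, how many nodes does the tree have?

72

For each word, the new-node count is its length minus the longest prefix already in the trie:
  "100101" → 6 new (1, 0, 0, 1, 0, 1)
  "100010" → prefix "100" already present; 3 new (0, 1, 0)
  "10110110101" → prefix "10" already present; 9 new (1, 1, 0, 1, 1, 0, 1, 0, 1)
  "1011100001" → prefix "1011" already present; 6 new (1, 0, 0, 0, 0, 1)
  "1011111000" → prefix "10111" already present; 5 new (1, 1, 0, 0, 0)
  "10100111011" → prefix "101" already present; 8 new (0, 0, 1, 1, 1, 0, 1, 1)
  "10110000101" → prefix "10110" already present; 6 new (0, 0, 0, 1, 0, 1)
  "1000100" → prefix "100010" already present; 1 new (0)
  "100111010" → prefix "1001" already present; 5 new (1, 1, 0, 1, 0)
  "10110110" → prefix "10110110" already present; 0 new (none)
  "10000000001" → prefix "1000" already present; 7 new (0, 0, 0, 0, 0, 0, 1)
  "10011101100" → prefix "10011101" already present; 3 new (1, 0, 0)
  "10111011" → prefix "101110" already present; 2 new (1, 1)
  "10011010" → prefix "10011" already present; 3 new (0, 1, 0)
  "1000001" → prefix "100000" already present; 1 new (1)
  "101001000" → prefix "101001" already present; 3 new (0, 0, 0)
  "1010100" → prefix "1010" already present; 3 new (1, 0, 0)
  "101" → prefix "101" already present; 0 new (none)
  "10000001" → prefix "1000000" already present; 1 new (1)
Total nodes = 6 + 3 + 9 + 6 + 5 + 8 + 6 + 1 + 5 + 0 + 7 + 3 + 2 + 3 + 1 + 3 + 3 + 0 + 1 = 72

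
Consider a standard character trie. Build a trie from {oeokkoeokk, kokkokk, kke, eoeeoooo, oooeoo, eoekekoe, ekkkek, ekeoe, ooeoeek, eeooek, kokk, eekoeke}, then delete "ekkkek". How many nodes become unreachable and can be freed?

4

After clearing the end-marker at "ekkkek", prune upward until reaching a node still needed by another word.
The suffix "kkek" (4 nodes) is used only by "ekkkek"; the node for "ek" still has the child "e", so pruning stops there.
Nodes removed: 4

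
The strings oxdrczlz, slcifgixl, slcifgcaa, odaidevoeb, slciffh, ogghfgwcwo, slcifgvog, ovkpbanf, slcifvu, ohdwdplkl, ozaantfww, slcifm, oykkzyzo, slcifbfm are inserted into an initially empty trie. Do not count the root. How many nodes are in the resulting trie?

Count nodes per top-level branch (shared prefixes stored once):
  'o'-branch (odaidevoeb, ogghfgwcwo, ohdwdplkl, ovkpbanf, oxdrczlz, oykkzyzo, ozaantfww): 56 nodes
  's'-branch (slcifbfm, slciffh, slcifgcaa, slcifgixl, slcifgvog, slcifm, slcifvu): 23 nodes
Sum: 79

79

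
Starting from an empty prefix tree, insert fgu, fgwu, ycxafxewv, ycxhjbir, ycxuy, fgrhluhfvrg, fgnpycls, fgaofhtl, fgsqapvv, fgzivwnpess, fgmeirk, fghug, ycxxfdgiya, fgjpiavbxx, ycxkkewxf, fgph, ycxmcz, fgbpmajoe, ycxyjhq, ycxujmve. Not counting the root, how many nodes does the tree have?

Insert word by word; a character creates a node only if that edge doesn't already exist:
  "fgu" → 3 new (f, g, u)
  "fgwu" → prefix "fg" already present; 2 new (w, u)
  "ycxafxewv" → 9 new (y, c, x, a, f, x, e, w, v)
  "ycxhjbir" → prefix "ycx" already present; 5 new (h, j, b, i, r)
  "ycxuy" → prefix "ycx" already present; 2 new (u, y)
  "fgrhluhfvrg" → prefix "fg" already present; 9 new (r, h, l, u, h, f, v, r, g)
  "fgnpycls" → prefix "fg" already present; 6 new (n, p, y, c, l, s)
  "fgaofhtl" → prefix "fg" already present; 6 new (a, o, f, h, t, l)
  "fgsqapvv" → prefix "fg" already present; 6 new (s, q, a, p, v, v)
  "fgzivwnpess" → prefix "fg" already present; 9 new (z, i, v, w, n, p, e, s, s)
  "fgmeirk" → prefix "fg" already present; 5 new (m, e, i, r, k)
  "fghug" → prefix "fg" already present; 3 new (h, u, g)
  "ycxxfdgiya" → prefix "ycx" already present; 7 new (x, f, d, g, i, y, a)
  "fgjpiavbxx" → prefix "fg" already present; 8 new (j, p, i, a, v, b, x, x)
  "ycxkkewxf" → prefix "ycx" already present; 6 new (k, k, e, w, x, f)
  "fgph" → prefix "fg" already present; 2 new (p, h)
  "ycxmcz" → prefix "ycx" already present; 3 new (m, c, z)
  "fgbpmajoe" → prefix "fg" already present; 7 new (b, p, m, a, j, o, e)
  "ycxyjhq" → prefix "ycx" already present; 4 new (y, j, h, q)
  "ycxujmve" → prefix "ycxu" already present; 4 new (j, m, v, e)
Total nodes = 3 + 2 + 9 + 5 + 2 + 9 + 6 + 6 + 6 + 9 + 5 + 3 + 7 + 8 + 6 + 2 + 3 + 7 + 4 + 4 = 106

106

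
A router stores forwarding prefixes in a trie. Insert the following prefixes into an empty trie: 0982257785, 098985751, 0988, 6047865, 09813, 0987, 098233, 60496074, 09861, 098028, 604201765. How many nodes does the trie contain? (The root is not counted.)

For each word, the new-node count is its length minus the longest prefix already in the trie:
  "0982257785" → 10 new (0, 9, 8, 2, 2, 5, 7, 7, 8, 5)
  "098985751" → prefix "098" already present; 6 new (9, 8, 5, 7, 5, 1)
  "0988" → prefix "098" already present; 1 new (8)
  "6047865" → 7 new (6, 0, 4, 7, 8, 6, 5)
  "09813" → prefix "098" already present; 2 new (1, 3)
  "0987" → prefix "098" already present; 1 new (7)
  "098233" → prefix "0982" already present; 2 new (3, 3)
  "60496074" → prefix "604" already present; 5 new (9, 6, 0, 7, 4)
  "09861" → prefix "098" already present; 2 new (6, 1)
  "098028" → prefix "098" already present; 3 new (0, 2, 8)
  "604201765" → prefix "604" already present; 6 new (2, 0, 1, 7, 6, 5)
Total nodes = 10 + 6 + 1 + 7 + 2 + 1 + 2 + 5 + 2 + 3 + 6 = 45

45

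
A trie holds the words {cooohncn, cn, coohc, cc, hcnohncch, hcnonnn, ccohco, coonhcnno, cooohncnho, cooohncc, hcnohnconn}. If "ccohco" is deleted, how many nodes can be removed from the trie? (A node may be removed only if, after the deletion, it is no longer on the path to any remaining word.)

Walk "ccohco" from the leaf back toward the root, removing each node that no remaining word uses.
The suffix "ohco" (4 nodes) is used only by "ccohco"; "cc" is itself a stored word, so pruning stops there.
Nodes removed: 4

4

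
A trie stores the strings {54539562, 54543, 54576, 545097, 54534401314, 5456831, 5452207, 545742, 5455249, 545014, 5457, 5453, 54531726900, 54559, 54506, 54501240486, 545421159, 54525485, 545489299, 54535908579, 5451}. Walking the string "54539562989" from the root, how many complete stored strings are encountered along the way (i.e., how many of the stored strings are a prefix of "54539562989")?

Check each prefix of "54539562989" against the stored set — each match is an end-marker on the path.
Prefixes of the query that are stored words: "5453", "54539562"
Count: 2

2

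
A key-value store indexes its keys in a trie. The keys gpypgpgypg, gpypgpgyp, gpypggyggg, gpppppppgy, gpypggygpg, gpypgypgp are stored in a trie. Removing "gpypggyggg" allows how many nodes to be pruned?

Walk "gpypggyggg" from the leaf back toward the root, removing each node that no remaining word uses.
The suffix "gg" (2 nodes) is used only by "gpypggyggg"; the node for "gpypggyg" still has the child "p", so pruning stops there.
Nodes removed: 2

2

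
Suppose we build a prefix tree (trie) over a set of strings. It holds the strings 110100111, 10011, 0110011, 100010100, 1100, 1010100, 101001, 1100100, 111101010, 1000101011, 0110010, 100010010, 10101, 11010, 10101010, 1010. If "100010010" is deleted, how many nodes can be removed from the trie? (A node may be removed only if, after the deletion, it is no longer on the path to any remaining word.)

After clearing the end-marker at "100010010", prune upward until reaching a node still needed by another word.
The suffix "010" (3 nodes) is used only by "100010010"; the node for "100010" still has the child "1", so pruning stops there.
Nodes removed: 3

3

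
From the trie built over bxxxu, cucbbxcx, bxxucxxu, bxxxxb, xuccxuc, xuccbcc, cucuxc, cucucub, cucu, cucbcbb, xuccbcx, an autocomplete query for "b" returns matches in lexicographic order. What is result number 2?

bxxxu

Words with prefix "b", in lexicographic order: "bxxucxxu", "bxxxu", "bxxxxb"
Position 2: bxxxu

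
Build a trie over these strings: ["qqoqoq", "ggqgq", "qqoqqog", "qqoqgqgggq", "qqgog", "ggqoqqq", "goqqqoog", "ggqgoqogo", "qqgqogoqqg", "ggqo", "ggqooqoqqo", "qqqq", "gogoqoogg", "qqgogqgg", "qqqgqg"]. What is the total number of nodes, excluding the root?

Insert word by word; a character creates a node only if that edge doesn't already exist:
  "qqoqoq" → 6 new (q, q, o, q, o, q)
  "ggqgq" → 5 new (g, g, q, g, q)
  "qqoqqog" → prefix "qqoq" already present; 3 new (q, o, g)
  "qqoqgqgggq" → prefix "qqoq" already present; 6 new (g, q, g, g, g, q)
  "qqgog" → prefix "qq" already present; 3 new (g, o, g)
  "ggqoqqq" → prefix "ggq" already present; 4 new (o, q, q, q)
  "goqqqoog" → prefix "g" already present; 7 new (o, q, q, q, o, o, g)
  "ggqgoqogo" → prefix "ggqg" already present; 5 new (o, q, o, g, o)
  "qqgqogoqqg" → prefix "qqg" already present; 7 new (q, o, g, o, q, q, g)
  "ggqo" → prefix "ggqo" already present; 0 new (none)
  "ggqooqoqqo" → prefix "ggqo" already present; 6 new (o, q, o, q, q, o)
  "qqqq" → prefix "qq" already present; 2 new (q, q)
  "gogoqoogg" → prefix "go" already present; 7 new (g, o, q, o, o, g, g)
  "qqgogqgg" → prefix "qqgog" already present; 3 new (q, g, g)
  "qqqgqg" → prefix "qqq" already present; 3 new (g, q, g)
Total nodes = 6 + 5 + 3 + 6 + 3 + 4 + 7 + 5 + 7 + 0 + 6 + 2 + 7 + 3 + 3 = 67

67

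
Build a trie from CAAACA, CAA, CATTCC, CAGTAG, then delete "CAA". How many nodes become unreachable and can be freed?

After clearing the end-marker at "CAA", prune upward until reaching a node still needed by another word.
Every node on "CAA" is still needed (e.g. by "CAAACA"), so nothing is freed.
Nodes removed: 0

0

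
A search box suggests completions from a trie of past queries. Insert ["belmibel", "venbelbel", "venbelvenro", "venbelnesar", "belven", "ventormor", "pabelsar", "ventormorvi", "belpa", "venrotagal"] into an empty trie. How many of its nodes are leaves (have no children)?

Leaves are exactly the stored words that no other stored word extends.
Those words: "belmibel", "belpa", "belven", "pabelsar", "venbelbel", "venbelnesar", "venbelvenro", "venrotagal", "ventormorvi"
Leaf count: 9

9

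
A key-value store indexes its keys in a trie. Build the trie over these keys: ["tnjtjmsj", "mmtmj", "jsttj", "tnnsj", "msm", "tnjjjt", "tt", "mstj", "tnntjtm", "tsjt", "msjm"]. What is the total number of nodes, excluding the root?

38

Count nodes per top-level branch (shared prefixes stored once):
  'j'-branch (jsttj): 5 nodes
  'm'-branch (mmtmj, msjm, msm, mstj): 11 nodes
  't'-branch (tnjjjt, tnjtjmsj, tnnsj, tnntjtm, tsjt, tt): 22 nodes
Sum: 38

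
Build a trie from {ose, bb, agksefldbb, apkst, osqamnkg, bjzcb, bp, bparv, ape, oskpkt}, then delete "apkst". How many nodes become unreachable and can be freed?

A node on "apkst"'s path can go only if nothing else ends at it or branches off below it.
The suffix "kst" (3 nodes) is used only by "apkst"; the node for "ap" still has the child "e", so pruning stops there.
Nodes removed: 3

3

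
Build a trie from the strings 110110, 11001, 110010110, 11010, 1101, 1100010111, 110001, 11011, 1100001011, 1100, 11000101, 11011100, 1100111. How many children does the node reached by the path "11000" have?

2

The children of the "11000" node are the distinct next characters among strings starting with "11000".
Distinct next characters after "11000": 0, 1.
That node has 2 child edges.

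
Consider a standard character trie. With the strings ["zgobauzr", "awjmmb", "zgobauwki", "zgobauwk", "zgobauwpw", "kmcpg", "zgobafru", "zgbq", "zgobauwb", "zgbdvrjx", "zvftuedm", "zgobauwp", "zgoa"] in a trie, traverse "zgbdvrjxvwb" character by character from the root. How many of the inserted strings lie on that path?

1

Check each prefix of "zgbdvrjxvwb" against the stored set — each match is an end-marker on the path.
Prefixes of the query that are stored words: "zgbdvrjx"
Count: 1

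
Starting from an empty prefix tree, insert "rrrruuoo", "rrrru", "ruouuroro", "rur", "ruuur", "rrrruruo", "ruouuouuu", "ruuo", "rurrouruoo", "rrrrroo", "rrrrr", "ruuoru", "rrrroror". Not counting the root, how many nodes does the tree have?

44

Trace insertions, counting only characters that open a new branch:
  "rrrruuoo" → 8 new (r, r, r, r, u, u, o, o)
  "rrrru" → prefix "rrrru" already present; 0 new (none)
  "ruouuroro" → prefix "r" already present; 8 new (u, o, u, u, r, o, r, o)
  "rur" → prefix "ru" already present; 1 new (r)
  "ruuur" → prefix "ru" already present; 3 new (u, u, r)
  "rrrruruo" → prefix "rrrru" already present; 3 new (r, u, o)
  "ruouuouuu" → prefix "ruouu" already present; 4 new (o, u, u, u)
  "ruuo" → prefix "ruu" already present; 1 new (o)
  "rurrouruoo" → prefix "rur" already present; 7 new (r, o, u, r, u, o, o)
  "rrrrroo" → prefix "rrrr" already present; 3 new (r, o, o)
  "rrrrr" → prefix "rrrrr" already present; 0 new (none)
  "ruuoru" → prefix "ruuo" already present; 2 new (r, u)
  "rrrroror" → prefix "rrrr" already present; 4 new (o, r, o, r)
Total nodes = 8 + 0 + 8 + 1 + 3 + 3 + 4 + 1 + 7 + 3 + 0 + 2 + 4 = 44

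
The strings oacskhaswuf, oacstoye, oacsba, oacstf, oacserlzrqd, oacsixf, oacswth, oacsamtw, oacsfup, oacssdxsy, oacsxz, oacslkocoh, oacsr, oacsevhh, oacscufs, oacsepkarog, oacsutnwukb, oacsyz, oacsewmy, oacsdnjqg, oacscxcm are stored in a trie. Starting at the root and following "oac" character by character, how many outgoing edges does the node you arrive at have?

1

The children of the "oac" node are the distinct next characters among strings starting with "oac".
Distinct next characters after "oac": s.
That node has 1 child edge.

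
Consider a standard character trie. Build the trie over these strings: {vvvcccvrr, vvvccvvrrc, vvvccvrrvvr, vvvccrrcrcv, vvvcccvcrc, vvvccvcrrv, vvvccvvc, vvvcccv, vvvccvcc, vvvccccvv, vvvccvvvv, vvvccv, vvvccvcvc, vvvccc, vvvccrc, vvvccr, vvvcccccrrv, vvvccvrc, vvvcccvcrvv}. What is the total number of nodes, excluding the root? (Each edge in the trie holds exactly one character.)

49

Insert word by word; a character creates a node only if that edge doesn't already exist:
  "vvvcccvrr" → 9 new (v, v, v, c, c, c, v, r, r)
  "vvvccvvrrc" → prefix "vvvcc" already present; 5 new (v, v, r, r, c)
  "vvvccvrrvvr" → prefix "vvvccv" already present; 5 new (r, r, v, v, r)
  "vvvccrrcrcv" → prefix "vvvcc" already present; 6 new (r, r, c, r, c, v)
  "vvvcccvcrc" → prefix "vvvcccv" already present; 3 new (c, r, c)
  "vvvccvcrrv" → prefix "vvvccv" already present; 4 new (c, r, r, v)
  "vvvccvvc" → prefix "vvvccvv" already present; 1 new (c)
  "vvvcccv" → prefix "vvvcccv" already present; 0 new (none)
  "vvvccvcc" → prefix "vvvccvc" already present; 1 new (c)
  "vvvccccvv" → prefix "vvvccc" already present; 3 new (c, v, v)
  "vvvccvvvv" → prefix "vvvccvv" already present; 2 new (v, v)
  "vvvccv" → prefix "vvvccv" already present; 0 new (none)
  "vvvccvcvc" → prefix "vvvccvc" already present; 2 new (v, c)
  "vvvccc" → prefix "vvvccc" already present; 0 new (none)
  "vvvccrc" → prefix "vvvccr" already present; 1 new (c)
  "vvvccr" → prefix "vvvccr" already present; 0 new (none)
  "vvvcccccrrv" → prefix "vvvcccc" already present; 4 new (c, r, r, v)
  "vvvccvrc" → prefix "vvvccvr" already present; 1 new (c)
  "vvvcccvcrvv" → prefix "vvvcccvcr" already present; 2 new (v, v)
Total nodes = 9 + 5 + 5 + 6 + 3 + 4 + 1 + 0 + 1 + 3 + 2 + 0 + 2 + 0 + 1 + 0 + 4 + 1 + 2 = 49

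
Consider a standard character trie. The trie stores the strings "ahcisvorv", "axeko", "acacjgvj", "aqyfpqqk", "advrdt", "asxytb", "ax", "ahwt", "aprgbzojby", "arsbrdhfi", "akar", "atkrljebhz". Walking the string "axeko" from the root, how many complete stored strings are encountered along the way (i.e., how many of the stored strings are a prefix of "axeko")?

Traverse "axeko" character by character; count nodes along the way that are marked as word ends.
Prefixes of the query that are stored words: "ax", "axeko"
Count: 2

2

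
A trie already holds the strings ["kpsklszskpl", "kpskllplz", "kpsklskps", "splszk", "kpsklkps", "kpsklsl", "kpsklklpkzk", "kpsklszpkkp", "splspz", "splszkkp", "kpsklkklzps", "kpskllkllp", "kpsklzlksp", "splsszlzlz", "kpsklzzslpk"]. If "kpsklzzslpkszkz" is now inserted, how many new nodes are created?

"kpsklzzslpk" is already a path in the trie; the remaining "szkz" must be added.
So 15 − 11 = 4 new nodes.

4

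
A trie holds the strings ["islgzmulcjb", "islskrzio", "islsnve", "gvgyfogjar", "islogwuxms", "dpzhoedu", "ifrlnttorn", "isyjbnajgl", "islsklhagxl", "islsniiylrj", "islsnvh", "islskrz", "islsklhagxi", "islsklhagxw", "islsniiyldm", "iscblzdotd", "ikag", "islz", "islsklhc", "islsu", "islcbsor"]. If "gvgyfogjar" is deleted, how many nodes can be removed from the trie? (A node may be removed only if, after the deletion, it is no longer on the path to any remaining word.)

10

After clearing the end-marker at "gvgyfogjar", prune upward until reaching a node still needed by another word.
No other word shares any prefix with "gvgyfogjar", so all 10 of its nodes go.
Nodes removed: 10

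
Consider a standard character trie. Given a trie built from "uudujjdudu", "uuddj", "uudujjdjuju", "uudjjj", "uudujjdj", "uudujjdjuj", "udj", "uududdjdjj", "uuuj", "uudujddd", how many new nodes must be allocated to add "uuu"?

0

"uuu" is already a full path in the trie; only an end-marker is added.
No new nodes are needed: 0.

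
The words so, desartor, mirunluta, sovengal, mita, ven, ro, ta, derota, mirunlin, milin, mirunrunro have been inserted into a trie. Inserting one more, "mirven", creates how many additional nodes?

3

"mir" is already a path in the trie; the remaining "ven" must be added.
New nodes needed: |"mirven"| − 3 = 6 − 3 = 3.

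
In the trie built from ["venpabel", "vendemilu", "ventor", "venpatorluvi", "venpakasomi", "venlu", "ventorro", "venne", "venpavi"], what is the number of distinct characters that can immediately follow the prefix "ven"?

5

Follow the path "ven" to its node, then look at its outgoing edges.
Distinct next characters after "ven": d, l, n, p, t.
That node has 5 child edges.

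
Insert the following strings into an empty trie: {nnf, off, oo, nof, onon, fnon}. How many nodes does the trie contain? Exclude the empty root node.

16

Trace insertions, counting only characters that open a new branch:
  "nnf" → 3 new (n, n, f)
  "off" → 3 new (o, f, f)
  "oo" → prefix "o" already present; 1 new (o)
  "nof" → prefix "n" already present; 2 new (o, f)
  "onon" → prefix "o" already present; 3 new (n, o, n)
  "fnon" → 4 new (f, n, o, n)
Total nodes = 3 + 3 + 1 + 2 + 3 + 4 = 16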